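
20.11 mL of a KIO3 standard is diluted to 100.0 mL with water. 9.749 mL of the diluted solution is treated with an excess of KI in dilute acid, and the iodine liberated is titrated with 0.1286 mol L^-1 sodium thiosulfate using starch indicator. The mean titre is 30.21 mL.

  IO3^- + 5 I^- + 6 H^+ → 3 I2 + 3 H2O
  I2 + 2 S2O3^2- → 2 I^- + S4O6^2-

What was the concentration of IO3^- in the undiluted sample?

n(S2O3^2-) = 0.03021 × 0.1286 = 3.885 × 10^-3 mol
n(I2) = n(S2O3^2-)/2 = 1.943 × 10^-3 mol
From the 1:3 ratio, n(IO3^-) in the aliquot = 1/3 × 1.943 × 10^-3 = 6.475 × 10^-4 mol
[IO3^-]_dilute = 6.475 × 10^-4 / 0.009749 = 0.06642 mol/L
[IO3^-]_original = 0.06642 × 100.0/20.11 = 0.3303 mol/L

0.3303 mol/L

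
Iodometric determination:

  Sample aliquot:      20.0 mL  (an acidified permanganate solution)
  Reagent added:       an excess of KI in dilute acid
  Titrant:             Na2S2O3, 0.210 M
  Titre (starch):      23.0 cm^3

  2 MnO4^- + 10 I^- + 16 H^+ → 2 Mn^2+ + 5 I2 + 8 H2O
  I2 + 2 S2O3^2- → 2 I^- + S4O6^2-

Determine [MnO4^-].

n(S2O3^2-) = 0.0230 × 0.210 = 4.83 × 10^-3 mol
n(I2) = n(S2O3^2-)/2 = 2.42 × 10^-3 mol
From the 2:5 ratio, n(MnO4^-) in the aliquot = 2/5 × 2.42 × 10^-3 = 9.66 × 10^-4 mol
[MnO4^-] = 9.66 × 10^-4 / 0.0200 = 0.0483 mol/L

0.0483 M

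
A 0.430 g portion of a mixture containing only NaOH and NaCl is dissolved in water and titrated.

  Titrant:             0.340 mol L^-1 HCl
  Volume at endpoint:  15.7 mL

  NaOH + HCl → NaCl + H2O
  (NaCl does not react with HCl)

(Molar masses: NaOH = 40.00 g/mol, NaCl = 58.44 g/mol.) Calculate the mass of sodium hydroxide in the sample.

0.214 g

n(HCl) = 0.0157 × 0.340 = 5.34 × 10^-3 mol
Let x = n(NaOH), y = n(NaCl).
Titrant: 1x = 5.34 × 10^-3;  mass: 40.00x + 58.44y = 0.430
Solving, x = 5.34 × 10^-3 mol, y = 3.70 × 10^-3 mol
mass of NaOH = 5.34 × 10^-3 × 40.00 = 0.214 g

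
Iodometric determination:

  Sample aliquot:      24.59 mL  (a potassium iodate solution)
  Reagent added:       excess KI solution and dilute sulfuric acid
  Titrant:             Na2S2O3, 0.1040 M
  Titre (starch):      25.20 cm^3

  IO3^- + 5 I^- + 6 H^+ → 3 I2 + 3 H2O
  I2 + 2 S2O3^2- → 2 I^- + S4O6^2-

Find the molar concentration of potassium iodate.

n(S2O3^2-) = 0.02520 × 0.1040 = 2.621 × 10^-3 mol
n(I2) = n(S2O3^2-)/2 = 1.310 × 10^-3 mol
From the 1:3 ratio, n(IO3^-) in the aliquot = 1/3 × 1.310 × 10^-3 = 4.368 × 10^-4 mol
[IO3^-] = 4.368 × 10^-4 / 0.02459 = 0.01776 mol/L

0.01776 M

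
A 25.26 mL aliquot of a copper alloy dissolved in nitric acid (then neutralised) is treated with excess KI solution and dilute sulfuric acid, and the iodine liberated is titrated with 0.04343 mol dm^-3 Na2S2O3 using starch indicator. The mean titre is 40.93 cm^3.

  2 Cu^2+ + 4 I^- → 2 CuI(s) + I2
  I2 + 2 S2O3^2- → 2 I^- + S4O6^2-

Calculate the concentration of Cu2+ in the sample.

n(S2O3^2-) = 0.04093 × 0.04343 = 1.778 × 10^-3 mol
n(I2) = n(S2O3^2-)/2 = 8.888 × 10^-4 mol
From the 2:1 ratio, n(Cu2+) in the aliquot = 2/1 × 8.888 × 10^-4 = 1.778 × 10^-3 mol
[Cu2+] = 1.778 × 10^-3 / 0.02526 = 0.07037 mol/L

0.07037 mol/L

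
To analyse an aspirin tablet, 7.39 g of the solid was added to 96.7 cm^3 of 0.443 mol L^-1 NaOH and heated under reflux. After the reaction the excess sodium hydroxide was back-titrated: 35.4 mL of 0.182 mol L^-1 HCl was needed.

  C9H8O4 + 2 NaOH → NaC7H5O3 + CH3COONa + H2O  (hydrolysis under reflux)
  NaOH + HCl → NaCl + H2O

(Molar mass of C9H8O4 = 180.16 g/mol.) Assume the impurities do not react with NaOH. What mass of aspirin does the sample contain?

n(NaOH) added = 0.0967 × 0.443 = 0.0428 mol
n(HCl) used in back-titration = 0.0354 × 0.182 = 6.44 × 10^-3 mol
n(NaOH) left over = 6.44 × 10^-3 mol (1:1 ratio)
n(NaOH) consumed by analyte = 0.0428 − 6.44 × 10^-3 = 0.0364 mol
From the 1:2 ratio, n(C9H8O4) = 1/2 × 0.0364 = 0.0182 mol
mass of C9H8O4 = 0.0182 × 180.16 = 3.28 g

3.28 g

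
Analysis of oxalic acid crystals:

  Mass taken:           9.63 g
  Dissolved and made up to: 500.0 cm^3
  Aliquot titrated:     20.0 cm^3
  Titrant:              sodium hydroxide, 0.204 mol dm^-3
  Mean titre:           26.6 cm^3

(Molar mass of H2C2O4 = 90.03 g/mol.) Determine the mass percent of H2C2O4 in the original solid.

63.4 %

H2C2O4 + 2 NaOH → Na2C2O4 + 2 H2O
n(NaOH) per titration = 0.0266 × 0.204 = 5.43 × 10^-3 mol
From the 1:2 ratio, n(H2C2O4) in each aliquot = 1/2 × 5.43 × 10^-3 = 2.71 × 10^-3 mol
n(H2C2O4) in the whole flask = 2.71 × 10^-3 × 500.0/20.0 = 0.0678 mol
mass of H2C2O4 = 0.0678 × 90.03 = 6.11 g
% H2C2O4 = 6.11 / 9.63 × 100 = 63.4 %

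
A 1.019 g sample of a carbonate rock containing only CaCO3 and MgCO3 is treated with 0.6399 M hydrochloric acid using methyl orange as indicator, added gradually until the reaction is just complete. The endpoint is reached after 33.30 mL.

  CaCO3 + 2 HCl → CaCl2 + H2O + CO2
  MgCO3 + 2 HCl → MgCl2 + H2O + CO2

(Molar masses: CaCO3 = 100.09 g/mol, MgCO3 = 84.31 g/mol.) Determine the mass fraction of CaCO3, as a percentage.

n(HCl) = 0.03330 × 0.6399 = 0.02131 mol
Let x = n(CaCO3), y = n(MgCO3).
Titrant: 2x + 2y = 0.02131;  mass: 100.09x + 84.31y = 1.019
Solving, x = 7.651 × 10^-3 mol, y = 3.003 × 10^-3 mol
mass of CaCO3 = 7.651 × 10^-3 × 100.09 = 0.7658 g
% CaCO3 = 0.7658 / 1.019 × 100 = 75.15 %

75.15 %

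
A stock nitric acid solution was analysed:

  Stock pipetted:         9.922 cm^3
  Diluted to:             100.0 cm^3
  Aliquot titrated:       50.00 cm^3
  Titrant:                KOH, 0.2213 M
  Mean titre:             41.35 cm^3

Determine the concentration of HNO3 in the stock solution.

HNO3 + KOH → KNO3 + H2O
n(KOH) = 0.04135 × 0.2213 = 9.151 × 10^-3 mol
n(HNO3) in the aliquot = 9.151 × 10^-3 mol (1:1 ratio)
[HNO3]_dilute = 9.151 × 10^-3 / 0.05000 = 0.1830 mol/L
Dilution factor = 100.0 / 9.922 = 10.08
[HNO3]_stock = 0.1830 × 10.08 = 1.845 mol/L

1.845 M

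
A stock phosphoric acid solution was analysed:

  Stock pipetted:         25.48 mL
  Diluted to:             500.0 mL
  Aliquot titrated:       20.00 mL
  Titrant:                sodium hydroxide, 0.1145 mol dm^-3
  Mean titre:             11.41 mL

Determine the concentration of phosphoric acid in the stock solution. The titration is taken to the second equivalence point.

0.6409 mol/L

H3PO4 + 2 NaOH → Na2HPO4 + 2 H2O
n(NaOH) = 0.01141 × 0.1145 = 1.306 × 10^-3 mol
From the 1:2 ratio, n(H3PO4) in the aliquot = 1/2 × 1.306 × 10^-3 = 6.532 × 10^-4 mol
[H3PO4]_dilute = 6.532 × 10^-4 / 0.02000 = 0.03266 mol/L
Dilution factor = 500.0 / 25.48 = 19.62
[H3PO4]_stock = 0.03266 × 19.62 = 0.6409 mol/L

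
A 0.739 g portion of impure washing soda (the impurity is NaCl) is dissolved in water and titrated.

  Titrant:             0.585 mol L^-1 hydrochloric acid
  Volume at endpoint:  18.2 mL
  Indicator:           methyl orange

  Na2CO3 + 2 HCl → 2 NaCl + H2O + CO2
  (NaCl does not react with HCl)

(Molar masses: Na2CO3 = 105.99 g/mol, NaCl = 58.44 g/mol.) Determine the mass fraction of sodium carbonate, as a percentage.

n(HCl) = 0.0182 × 0.585 = 0.0106 mol
Let x = n(Na2CO3), y = n(NaCl).
Titrant: 2x = 0.0106;  mass: 105.99x + 58.44y = 0.739
Solving, x = 5.32 × 10^-3 mol, y = 2.99 × 10^-3 mol
mass of Na2CO3 = 5.32 × 10^-3 × 105.99 = 0.564 g
% Na2CO3 = 0.564 / 0.739 × 100 = 76.4 %

76.4 %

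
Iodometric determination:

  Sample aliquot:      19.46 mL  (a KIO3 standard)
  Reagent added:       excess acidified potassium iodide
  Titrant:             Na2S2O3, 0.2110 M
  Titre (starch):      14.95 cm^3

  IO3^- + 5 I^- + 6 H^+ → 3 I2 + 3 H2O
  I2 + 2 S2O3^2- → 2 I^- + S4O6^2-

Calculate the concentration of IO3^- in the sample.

n(S2O3^2-) = 0.01495 × 0.2110 = 3.154 × 10^-3 mol
n(I2) = n(S2O3^2-)/2 = 1.577 × 10^-3 mol
From the 1:3 ratio, n(IO3^-) in the aliquot = 1/3 × 1.577 × 10^-3 = 5.257 × 10^-4 mol
[IO3^-] = 5.257 × 10^-4 / 0.01946 = 0.02702 mol/L

0.02702 M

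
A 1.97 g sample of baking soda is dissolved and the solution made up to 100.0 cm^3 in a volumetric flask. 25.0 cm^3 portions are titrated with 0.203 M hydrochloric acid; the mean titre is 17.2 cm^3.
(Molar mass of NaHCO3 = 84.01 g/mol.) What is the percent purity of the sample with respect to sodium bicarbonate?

NaHCO3 + HCl → NaCl + H2O + CO2
n(HCl) per titration = 0.0172 × 0.203 = 3.49 × 10^-3 mol
n(NaHCO3) in each aliquot = 3.49 × 10^-3 mol (1:1 ratio)
n(NaHCO3) in the whole flask = 3.49 × 10^-3 × 100.0/25.0 = 0.0140 mol
mass of NaHCO3 = 0.0140 × 84.01 = 1.17 g
% NaHCO3 = 1.17 / 1.97 × 100 = 59.6 %

59.6 %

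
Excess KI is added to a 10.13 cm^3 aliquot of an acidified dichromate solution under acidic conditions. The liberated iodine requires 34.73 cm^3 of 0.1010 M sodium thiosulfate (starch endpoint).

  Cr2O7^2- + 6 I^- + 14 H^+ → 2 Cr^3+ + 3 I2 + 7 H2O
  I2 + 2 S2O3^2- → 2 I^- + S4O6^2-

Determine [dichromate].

0.05771 M

n(S2O3^2-) = 0.03473 × 0.1010 = 3.508 × 10^-3 mol
n(I2) = n(S2O3^2-)/2 = 1.754 × 10^-3 mol
From the 1:3 ratio, n(Cr2O7^2-) in the aliquot = 1/3 × 1.754 × 10^-3 = 5.846 × 10^-4 mol
[Cr2O7^2-] = 5.846 × 10^-4 / 0.01013 = 0.05771 mol/L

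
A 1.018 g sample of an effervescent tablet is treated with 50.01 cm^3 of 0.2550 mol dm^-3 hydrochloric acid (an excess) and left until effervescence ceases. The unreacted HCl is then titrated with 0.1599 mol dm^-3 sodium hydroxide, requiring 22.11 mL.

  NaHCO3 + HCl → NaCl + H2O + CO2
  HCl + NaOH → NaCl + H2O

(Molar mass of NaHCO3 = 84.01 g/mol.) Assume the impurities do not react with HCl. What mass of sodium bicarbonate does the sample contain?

0.7743 g

n(HCl) added = 0.05001 × 0.2550 = 0.01275 mol
n(NaOH) used in back-titration = 0.02211 × 0.1599 = 3.535 × 10^-3 mol
n(HCl) left over = 3.535 × 10^-3 mol (1:1 ratio)
n(HCl) consumed by analyte = 0.01275 − 3.535 × 10^-3 = 9.217 × 10^-3 mol
n(NaHCO3) = 9.217 × 10^-3 mol (1:1 ratio)
mass of NaHCO3 = 9.217 × 10^-3 × 84.01 = 0.7743 g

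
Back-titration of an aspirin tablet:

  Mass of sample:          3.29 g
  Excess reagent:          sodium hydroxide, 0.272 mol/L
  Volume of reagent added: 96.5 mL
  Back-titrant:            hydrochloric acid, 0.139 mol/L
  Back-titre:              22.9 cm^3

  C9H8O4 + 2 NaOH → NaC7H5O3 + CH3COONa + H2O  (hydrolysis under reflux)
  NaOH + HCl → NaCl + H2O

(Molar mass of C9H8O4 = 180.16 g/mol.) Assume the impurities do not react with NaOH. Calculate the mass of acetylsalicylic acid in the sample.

2.08 g

n(NaOH) added = 0.0965 × 0.272 = 0.0262 mol
n(HCl) used in back-titration = 0.0229 × 0.139 = 3.18 × 10^-3 mol
n(NaOH) left over = 3.18 × 10^-3 mol (1:1 ratio)
n(NaOH) consumed by analyte = 0.0262 − 3.18 × 10^-3 = 0.0231 mol
From the 1:2 ratio, n(C9H8O4) = 1/2 × 0.0231 = 0.0115 mol
mass of C9H8O4 = 0.0115 × 180.16 = 2.08 g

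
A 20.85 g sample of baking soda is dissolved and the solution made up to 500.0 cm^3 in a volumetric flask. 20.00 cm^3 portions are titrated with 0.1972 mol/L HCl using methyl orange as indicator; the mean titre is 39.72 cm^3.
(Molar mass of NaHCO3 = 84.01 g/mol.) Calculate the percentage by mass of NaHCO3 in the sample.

NaHCO3 + HCl → NaCl + H2O + CO2
n(HCl) per titration = 0.03972 × 0.1972 = 7.833 × 10^-3 mol
n(NaHCO3) in each aliquot = 7.833 × 10^-3 mol (1:1 ratio)
n(NaHCO3) in the whole flask = 7.833 × 10^-3 × 500.0/20.00 = 0.1958 mol
mass of NaHCO3 = 0.1958 × 84.01 = 16.45 g
% NaHCO3 = 16.45 / 20.85 × 100 = 78.90 %

78.90 %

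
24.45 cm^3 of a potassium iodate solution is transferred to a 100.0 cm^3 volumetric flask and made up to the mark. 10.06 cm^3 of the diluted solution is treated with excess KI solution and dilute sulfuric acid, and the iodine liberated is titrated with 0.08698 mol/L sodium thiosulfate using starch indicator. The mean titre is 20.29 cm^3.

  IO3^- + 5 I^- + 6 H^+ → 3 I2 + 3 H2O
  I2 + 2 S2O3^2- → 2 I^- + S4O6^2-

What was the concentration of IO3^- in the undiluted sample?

0.1196 mol/L

n(S2O3^2-) = 0.02029 × 0.08698 = 1.765 × 10^-3 mol
n(I2) = n(S2O3^2-)/2 = 8.824 × 10^-4 mol
From the 1:3 ratio, n(IO3^-) in the aliquot = 1/3 × 8.824 × 10^-4 = 2.941 × 10^-4 mol
[IO3^-]_dilute = 2.941 × 10^-4 / 0.01006 = 0.02924 mol/L
[IO3^-]_original = 0.02924 × 100.0/24.45 = 0.1196 mol/L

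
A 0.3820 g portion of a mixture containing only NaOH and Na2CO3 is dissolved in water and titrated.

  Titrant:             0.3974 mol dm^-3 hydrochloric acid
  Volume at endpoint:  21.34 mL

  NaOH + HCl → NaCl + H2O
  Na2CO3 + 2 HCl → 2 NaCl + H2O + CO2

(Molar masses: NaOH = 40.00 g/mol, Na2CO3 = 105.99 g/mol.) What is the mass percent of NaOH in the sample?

n(HCl) = 0.02134 × 0.3974 = 8.481 × 10^-3 mol
Let x = n(NaOH), y = n(Na2CO3).
Titrant: 1x + 2y = 8.481 × 10^-3;  mass: 40.00x + 105.99y = 0.3820
Solving, x = 5.189 × 10^-3 mol, y = 1.646 × 10^-3 mol
mass of NaOH = 5.189 × 10^-3 × 40.00 = 0.2075 g
% NaOH = 0.2075 / 0.3820 × 100 = 54.33 %

54.33 %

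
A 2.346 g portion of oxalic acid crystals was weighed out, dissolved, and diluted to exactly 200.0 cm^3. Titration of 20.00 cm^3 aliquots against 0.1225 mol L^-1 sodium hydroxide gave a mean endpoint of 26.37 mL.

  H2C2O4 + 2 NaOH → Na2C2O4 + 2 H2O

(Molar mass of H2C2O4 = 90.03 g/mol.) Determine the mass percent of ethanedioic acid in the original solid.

n(NaOH) per titration = 0.02637 × 0.1225 = 3.230 × 10^-3 mol
From the 1:2 ratio, n(H2C2O4) in each aliquot = 1/2 × 3.230 × 10^-3 = 1.615 × 10^-3 mol
n(H2C2O4) in the whole flask = 1.615 × 10^-3 × 200.0/20.00 = 0.01615 mol
mass of H2C2O4 = 0.01615 × 90.03 = 1.454 g
% H2C2O4 = 1.454 / 2.346 × 100 = 61.98 %

61.98 %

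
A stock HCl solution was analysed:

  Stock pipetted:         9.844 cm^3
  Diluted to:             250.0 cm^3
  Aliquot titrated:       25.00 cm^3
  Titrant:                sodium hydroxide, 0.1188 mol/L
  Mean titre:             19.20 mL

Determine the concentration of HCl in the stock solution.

HCl + NaOH → NaCl + H2O
n(NaOH) = 0.01920 × 0.1188 = 2.281 × 10^-3 mol
n(HCl) in the aliquot = 2.281 × 10^-3 mol (1:1 ratio)
[HCl]_dilute = 2.281 × 10^-3 / 0.02500 = 0.09124 mol/L
Dilution factor = 250.0 / 9.844 = 25.40
[HCl]_stock = 0.09124 × 25.40 = 2.317 mol/L

2.317 mol/L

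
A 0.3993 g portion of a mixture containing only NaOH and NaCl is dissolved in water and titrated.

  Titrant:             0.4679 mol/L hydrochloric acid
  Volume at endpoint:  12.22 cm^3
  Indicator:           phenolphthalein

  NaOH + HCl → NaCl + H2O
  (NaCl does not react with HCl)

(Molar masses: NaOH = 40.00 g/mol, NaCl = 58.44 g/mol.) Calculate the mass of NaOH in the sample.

n(HCl) = 0.01222 × 0.4679 = 5.718 × 10^-3 mol
Let x = n(NaOH), y = n(NaCl).
Titrant: 1x = 5.718 × 10^-3;  mass: 40.00x + 58.44y = 0.3993
Solving, x = 5.718 × 10^-3 mol, y = 2.919 × 10^-3 mol
mass of NaOH = 5.718 × 10^-3 × 40.00 = 0.2287 g

0.2287 g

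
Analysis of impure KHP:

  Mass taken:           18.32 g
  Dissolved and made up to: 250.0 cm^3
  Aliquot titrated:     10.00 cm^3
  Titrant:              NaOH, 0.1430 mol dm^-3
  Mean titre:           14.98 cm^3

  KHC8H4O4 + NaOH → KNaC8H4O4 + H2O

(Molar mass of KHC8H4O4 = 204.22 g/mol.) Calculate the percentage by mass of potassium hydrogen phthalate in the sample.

59.70 %

n(NaOH) per titration = 0.01498 × 0.1430 = 2.142 × 10^-3 mol
n(KHC8H4O4) in each aliquot = 2.142 × 10^-3 mol (1:1 ratio)
n(KHC8H4O4) in the whole flask = 2.142 × 10^-3 × 250.0/10.00 = 0.05355 mol
mass of KHC8H4O4 = 0.05355 × 204.22 = 10.94 g
% KHC8H4O4 = 10.94 / 18.32 × 100 = 59.70 %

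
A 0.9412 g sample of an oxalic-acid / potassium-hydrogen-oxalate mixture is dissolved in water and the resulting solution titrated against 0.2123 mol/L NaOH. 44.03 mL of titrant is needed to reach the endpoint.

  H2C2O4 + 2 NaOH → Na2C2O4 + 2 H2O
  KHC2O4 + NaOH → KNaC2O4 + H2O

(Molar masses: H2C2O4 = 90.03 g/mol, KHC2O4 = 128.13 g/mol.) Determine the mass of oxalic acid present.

n(NaOH) = 0.04403 × 0.2123 = 9.348 × 10^-3 mol
Let x = n(H2C2O4), y = n(KHC2O4).
Titrant: 2x + 1y = 9.348 × 10^-3;  mass: 90.03x + 128.13y = 0.9412
Solving, x = 1.543 × 10^-3 mol, y = 6.261 × 10^-3 mol
mass of H2C2O4 = 1.543 × 10^-3 × 90.03 = 0.1389 g

0.1389 g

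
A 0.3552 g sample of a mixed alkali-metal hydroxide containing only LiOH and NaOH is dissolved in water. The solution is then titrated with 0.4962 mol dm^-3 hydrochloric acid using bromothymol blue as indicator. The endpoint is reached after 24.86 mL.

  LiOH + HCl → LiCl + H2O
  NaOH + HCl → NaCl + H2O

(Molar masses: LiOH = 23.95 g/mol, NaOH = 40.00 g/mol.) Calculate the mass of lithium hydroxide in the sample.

0.2063 g

n(HCl) = 0.02486 × 0.4962 = 0.01234 mol
Let x = n(LiOH), y = n(NaOH).
Titrant: 1x + 1y = 0.01234;  mass: 23.95x + 40.00y = 0.3552
Solving, x = 8.612 × 10^-3 mol, y = 3.724 × 10^-3 mol
mass of LiOH = 8.612 × 10^-3 × 23.95 = 0.2063 g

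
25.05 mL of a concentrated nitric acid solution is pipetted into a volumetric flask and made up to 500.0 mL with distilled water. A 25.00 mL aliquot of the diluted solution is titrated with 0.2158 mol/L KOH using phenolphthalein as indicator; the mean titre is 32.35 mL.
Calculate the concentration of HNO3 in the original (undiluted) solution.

HNO3 + KOH → KNO3 + H2O
n(KOH) = 0.03235 × 0.2158 = 6.981 × 10^-3 mol
n(HNO3) in the aliquot = 6.981 × 10^-3 mol (1:1 ratio)
[HNO3]_dilute = 6.981 × 10^-3 / 0.02500 = 0.2792 mol/L
Dilution factor = 500.0 / 25.05 = 19.96
[HNO3]_stock = 0.2792 × 19.96 = 5.574 mol/L

5.574 mol/L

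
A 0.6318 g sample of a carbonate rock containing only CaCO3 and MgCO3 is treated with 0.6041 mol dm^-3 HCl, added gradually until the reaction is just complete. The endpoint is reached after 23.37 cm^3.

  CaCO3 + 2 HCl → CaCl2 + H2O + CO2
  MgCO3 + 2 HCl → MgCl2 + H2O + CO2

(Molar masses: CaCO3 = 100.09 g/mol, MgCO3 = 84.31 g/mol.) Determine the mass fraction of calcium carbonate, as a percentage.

36.81 %

n(HCl) = 0.02337 × 0.6041 = 0.01412 mol
Let x = n(CaCO3), y = n(MgCO3).
Titrant: 2x + 2y = 0.01412;  mass: 100.09x + 84.31y = 0.6318
Solving, x = 2.323 × 10^-3 mol, y = 4.735 × 10^-3 mol
mass of CaCO3 = 2.323 × 10^-3 × 100.09 = 0.2326 g
% CaCO3 = 0.2326 / 0.6318 × 100 = 36.81 %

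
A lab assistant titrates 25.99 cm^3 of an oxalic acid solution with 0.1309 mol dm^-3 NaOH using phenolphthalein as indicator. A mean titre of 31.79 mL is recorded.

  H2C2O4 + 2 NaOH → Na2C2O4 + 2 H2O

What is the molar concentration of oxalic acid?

0.08006 mol/L

n(NaOH) = 0.03179 L × 0.1309 mol/L = 4.161 × 10^-3 mol
From the 1:2 mole ratio, n(H2C2O4) = 1/2 × 4.161 × 10^-3 = 2.081 × 10^-3 mol
[H2C2O4] = 2.081 × 10^-3 mol / 0.02599 L = 0.08006 mol/L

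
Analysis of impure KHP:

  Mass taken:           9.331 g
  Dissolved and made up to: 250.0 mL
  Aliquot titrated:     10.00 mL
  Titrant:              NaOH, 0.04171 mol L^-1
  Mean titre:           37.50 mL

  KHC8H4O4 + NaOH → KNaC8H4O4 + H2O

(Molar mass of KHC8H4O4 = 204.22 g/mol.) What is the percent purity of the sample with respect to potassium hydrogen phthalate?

85.58 %

n(NaOH) per titration = 0.03750 × 0.04171 = 1.564 × 10^-3 mol
n(KHC8H4O4) in each aliquot = 1.564 × 10^-3 mol (1:1 ratio)
n(KHC8H4O4) in the whole flask = 1.564 × 10^-3 × 250.0/10.00 = 0.03910 mol
mass of KHC8H4O4 = 0.03910 × 204.22 = 7.986 g
% KHC8H4O4 = 7.986 / 9.331 × 100 = 85.58 %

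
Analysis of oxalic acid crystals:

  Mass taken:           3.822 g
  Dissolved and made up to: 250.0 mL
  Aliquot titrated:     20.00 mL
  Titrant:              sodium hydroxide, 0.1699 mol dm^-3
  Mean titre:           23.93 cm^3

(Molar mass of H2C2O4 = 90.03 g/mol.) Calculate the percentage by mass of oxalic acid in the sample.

59.86 %

H2C2O4 + 2 NaOH → Na2C2O4 + 2 H2O
n(NaOH) per titration = 0.02393 × 0.1699 = 4.066 × 10^-3 mol
From the 1:2 ratio, n(H2C2O4) in each aliquot = 1/2 × 4.066 × 10^-3 = 2.033 × 10^-3 mol
n(H2C2O4) in the whole flask = 2.033 × 10^-3 × 250.0/20.00 = 0.02541 mol
mass of H2C2O4 = 0.02541 × 90.03 = 2.288 g
% H2C2O4 = 2.288 / 3.822 × 100 = 59.86 %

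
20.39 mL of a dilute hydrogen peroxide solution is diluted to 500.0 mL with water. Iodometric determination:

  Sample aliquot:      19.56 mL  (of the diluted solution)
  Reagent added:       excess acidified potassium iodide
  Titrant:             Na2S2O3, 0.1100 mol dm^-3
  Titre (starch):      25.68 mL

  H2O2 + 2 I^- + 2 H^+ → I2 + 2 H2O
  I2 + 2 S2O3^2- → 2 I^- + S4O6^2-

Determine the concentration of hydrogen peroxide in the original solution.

n(S2O3^2-) = 0.02568 × 0.1100 = 2.825 × 10^-3 mol
n(I2) = n(S2O3^2-)/2 = 1.412 × 10^-3 mol
n(H2O2) in the aliquot = 1.412 × 10^-3 mol (1:1 ratio)
[H2O2]_dilute = 1.412 × 10^-3 / 0.01956 = 0.07221 mol/L
[H2O2]_original = 0.07221 × 500.0/20.39 = 1.771 mol/L

1.771 mol/L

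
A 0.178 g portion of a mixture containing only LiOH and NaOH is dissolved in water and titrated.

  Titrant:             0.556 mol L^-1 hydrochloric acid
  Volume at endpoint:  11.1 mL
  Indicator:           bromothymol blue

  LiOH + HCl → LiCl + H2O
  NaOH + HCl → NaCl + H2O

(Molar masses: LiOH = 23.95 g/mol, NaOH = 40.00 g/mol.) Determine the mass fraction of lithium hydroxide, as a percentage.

n(HCl) = 0.0111 × 0.556 = 6.17 × 10^-3 mol
Let x = n(LiOH), y = n(NaOH).
Titrant: 1x + 1y = 6.17 × 10^-3;  mass: 23.95x + 40.00y = 0.178
Solving, x = 4.29 × 10^-3 mol, y = 1.88 × 10^-3 mol
mass of LiOH = 4.29 × 10^-3 × 23.95 = 0.103 g
% LiOH = 0.103 / 0.178 × 100 = 57.7 %

57.7 %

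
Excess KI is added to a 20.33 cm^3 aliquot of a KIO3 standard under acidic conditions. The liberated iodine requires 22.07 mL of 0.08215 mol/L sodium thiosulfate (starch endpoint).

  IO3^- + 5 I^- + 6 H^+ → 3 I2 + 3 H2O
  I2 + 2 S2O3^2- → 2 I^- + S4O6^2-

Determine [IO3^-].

0.01486 mol/L

n(S2O3^2-) = 0.02207 × 0.08215 = 1.813 × 10^-3 mol
n(I2) = n(S2O3^2-)/2 = 9.065 × 10^-4 mol
From the 1:3 ratio, n(IO3^-) in the aliquot = 1/3 × 9.065 × 10^-4 = 3.022 × 10^-4 mol
[IO3^-] = 3.022 × 10^-4 / 0.02033 = 0.01486 mol/L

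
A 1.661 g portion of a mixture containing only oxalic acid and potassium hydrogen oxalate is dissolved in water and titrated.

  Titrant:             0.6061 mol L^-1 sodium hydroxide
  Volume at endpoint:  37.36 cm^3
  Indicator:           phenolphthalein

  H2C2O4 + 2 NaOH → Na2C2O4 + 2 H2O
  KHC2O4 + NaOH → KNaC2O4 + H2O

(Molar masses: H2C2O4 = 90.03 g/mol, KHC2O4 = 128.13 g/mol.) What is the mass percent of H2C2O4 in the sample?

40.44 %

n(NaOH) = 0.03736 × 0.6061 = 0.02264 mol
Let x = n(H2C2O4), y = n(KHC2O4).
Titrant: 2x + 1y = 0.02264;  mass: 90.03x + 128.13y = 1.661
Solving, x = 7.462 × 10^-3 mol, y = 7.720 × 10^-3 mol
mass of H2C2O4 = 7.462 × 10^-3 × 90.03 = 0.6718 g
% H2C2O4 = 0.6718 / 1.661 × 100 = 40.44 %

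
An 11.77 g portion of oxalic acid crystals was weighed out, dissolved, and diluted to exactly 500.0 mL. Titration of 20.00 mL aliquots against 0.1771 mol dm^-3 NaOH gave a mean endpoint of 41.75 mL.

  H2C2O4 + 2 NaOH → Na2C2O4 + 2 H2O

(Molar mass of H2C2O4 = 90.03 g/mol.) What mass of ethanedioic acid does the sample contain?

n(NaOH) per titration = 0.04175 × 0.1771 = 7.394 × 10^-3 mol
From the 1:2 ratio, n(H2C2O4) in each aliquot = 1/2 × 7.394 × 10^-3 = 3.697 × 10^-3 mol
n(H2C2O4) in the whole flask = 3.697 × 10^-3 × 500.0/20.00 = 0.09242 mol
mass of H2C2O4 = 0.09242 × 90.03 = 8.321 g

8.321 g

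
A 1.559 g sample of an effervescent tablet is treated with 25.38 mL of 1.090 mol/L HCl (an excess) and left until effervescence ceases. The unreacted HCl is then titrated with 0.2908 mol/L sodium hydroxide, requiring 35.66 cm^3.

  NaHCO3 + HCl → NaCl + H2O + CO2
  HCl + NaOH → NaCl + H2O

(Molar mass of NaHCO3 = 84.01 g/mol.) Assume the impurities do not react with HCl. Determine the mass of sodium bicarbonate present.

n(HCl) added = 0.02538 × 1.090 = 0.02766 mol
n(NaOH) used in back-titration = 0.03566 × 0.2908 = 0.01037 mol
n(HCl) left over = 0.01037 mol (1:1 ratio)
n(HCl) consumed by analyte = 0.02766 − 0.01037 = 0.01729 mol
n(NaHCO3) = 0.01729 mol (1:1 ratio)
mass of NaHCO3 = 0.01729 × 84.01 = 1.453 g

1.453 g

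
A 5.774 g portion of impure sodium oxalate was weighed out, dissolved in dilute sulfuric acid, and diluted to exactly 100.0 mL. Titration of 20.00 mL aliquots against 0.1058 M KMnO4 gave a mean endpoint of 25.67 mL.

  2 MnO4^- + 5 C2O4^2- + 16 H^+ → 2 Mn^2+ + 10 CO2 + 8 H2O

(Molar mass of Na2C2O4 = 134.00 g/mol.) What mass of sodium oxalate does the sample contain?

n(KMnO4) per titration = 0.02567 × 0.1058 = 2.716 × 10^-3 mol
From the 5:2 ratio, n(Na2C2O4) in each aliquot = 5/2 × 2.716 × 10^-3 = 6.790 × 10^-3 mol
n(Na2C2O4) in the whole flask = 6.790 × 10^-3 × 100.0/20.00 = 0.03395 mol
mass of Na2C2O4 = 0.03395 × 134.00 = 4.549 g

4.549 g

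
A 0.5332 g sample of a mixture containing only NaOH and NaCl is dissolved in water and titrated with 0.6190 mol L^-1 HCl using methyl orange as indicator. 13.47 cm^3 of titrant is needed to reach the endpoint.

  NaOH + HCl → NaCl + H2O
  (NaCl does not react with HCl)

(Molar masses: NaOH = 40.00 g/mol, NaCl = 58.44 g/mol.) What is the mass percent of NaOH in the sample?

62.55 %

n(HCl) = 0.01347 × 0.6190 = 8.338 × 10^-3 mol
Let x = n(NaOH), y = n(NaCl).
Titrant: 1x = 8.338 × 10^-3;  mass: 40.00x + 58.44y = 0.5332
Solving, x = 8.338 × 10^-3 mol, y = 3.417 × 10^-3 mol
mass of NaOH = 8.338 × 10^-3 × 40.00 = 0.3335 g
% NaOH = 0.3335 / 0.5332 × 100 = 62.55 %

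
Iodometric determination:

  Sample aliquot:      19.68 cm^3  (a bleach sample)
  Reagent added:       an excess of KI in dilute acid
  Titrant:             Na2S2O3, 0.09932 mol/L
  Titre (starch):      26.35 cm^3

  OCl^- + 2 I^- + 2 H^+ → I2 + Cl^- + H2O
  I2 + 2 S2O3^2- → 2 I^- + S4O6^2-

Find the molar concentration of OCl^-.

n(S2O3^2-) = 0.02635 × 0.09932 = 2.617 × 10^-3 mol
n(I2) = n(S2O3^2-)/2 = 1.309 × 10^-3 mol
n(OCl^-) in the aliquot = 1.309 × 10^-3 mol (1:1 ratio)
[OCl^-] = 1.309 × 10^-3 / 0.01968 = 0.06649 mol/L

0.06649 mol/L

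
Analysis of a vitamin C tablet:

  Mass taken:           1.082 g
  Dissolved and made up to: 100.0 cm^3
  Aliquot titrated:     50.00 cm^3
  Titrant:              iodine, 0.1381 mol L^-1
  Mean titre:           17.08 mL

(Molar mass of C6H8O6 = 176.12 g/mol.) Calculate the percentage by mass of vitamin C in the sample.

C6H8O6 + I2 → C6H6O6 + 2 HI
n(I2) per titration = 0.01708 × 0.1381 = 2.359 × 10^-3 mol
n(C6H8O6) in each aliquot = 2.359 × 10^-3 mol (1:1 ratio)
n(C6H8O6) in the whole flask = 2.359 × 10^-3 × 100.0/50.00 = 4.717 × 10^-3 mol
mass of C6H8O6 = 4.717 × 10^-3 × 176.12 = 0.8308 g
% C6H8O6 = 0.8308 / 1.082 × 100 = 76.79 %

76.79 %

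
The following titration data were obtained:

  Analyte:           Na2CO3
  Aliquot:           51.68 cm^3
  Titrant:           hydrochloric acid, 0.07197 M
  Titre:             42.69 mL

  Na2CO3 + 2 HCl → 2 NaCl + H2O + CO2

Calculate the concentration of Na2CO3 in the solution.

n(HCl) = 0.04269 L × 0.07197 mol/L = 3.072 × 10^-3 mol
From the 1:2 mole ratio, n(Na2CO3) = 1/2 × 3.072 × 10^-3 = 1.536 × 10^-3 mol
[Na2CO3] = 1.536 × 10^-3 mol / 0.05168 L = 0.02973 mol/L

0.02973 M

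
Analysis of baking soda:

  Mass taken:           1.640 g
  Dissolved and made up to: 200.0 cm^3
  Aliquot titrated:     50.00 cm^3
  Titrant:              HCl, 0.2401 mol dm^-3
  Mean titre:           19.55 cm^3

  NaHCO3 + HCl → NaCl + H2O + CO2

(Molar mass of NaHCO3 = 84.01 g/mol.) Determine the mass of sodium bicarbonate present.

1.577 g

n(HCl) per titration = 0.01955 × 0.2401 = 4.694 × 10^-3 mol
n(NaHCO3) in each aliquot = 4.694 × 10^-3 mol (1:1 ratio)
n(NaHCO3) in the whole flask = 4.694 × 10^-3 × 200.0/50.00 = 0.01878 mol
mass of NaHCO3 = 0.01878 × 84.01 = 1.577 g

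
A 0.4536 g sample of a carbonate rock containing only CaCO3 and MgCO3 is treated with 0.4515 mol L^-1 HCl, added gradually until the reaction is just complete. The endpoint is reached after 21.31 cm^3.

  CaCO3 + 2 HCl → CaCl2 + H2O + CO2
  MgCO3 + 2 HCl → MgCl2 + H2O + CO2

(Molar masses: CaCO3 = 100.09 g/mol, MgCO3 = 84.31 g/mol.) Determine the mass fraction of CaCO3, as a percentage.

n(HCl) = 0.02131 × 0.4515 = 9.621 × 10^-3 mol
Let x = n(CaCO3), y = n(MgCO3).
Titrant: 2x + 2y = 9.621 × 10^-3;  mass: 100.09x + 84.31y = 0.4536
Solving, x = 3.042 × 10^-3 mol, y = 1.768 × 10^-3 mol
mass of CaCO3 = 3.042 × 10^-3 × 100.09 = 0.3045 g
% CaCO3 = 0.3045 / 0.4536 × 100 = 67.13 %

67.13 %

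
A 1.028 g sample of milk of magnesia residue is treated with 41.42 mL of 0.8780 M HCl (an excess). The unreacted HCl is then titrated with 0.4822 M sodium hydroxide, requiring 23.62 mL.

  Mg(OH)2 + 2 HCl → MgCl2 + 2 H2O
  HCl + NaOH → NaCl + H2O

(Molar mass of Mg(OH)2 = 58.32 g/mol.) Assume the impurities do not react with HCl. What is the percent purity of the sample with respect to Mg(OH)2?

70.85 %

n(HCl) added = 0.04142 × 0.8780 = 0.03637 mol
n(NaOH) used in back-titration = 0.02362 × 0.4822 = 0.01139 mol
n(HCl) left over = 0.01139 mol (1:1 ratio)
n(HCl) consumed by analyte = 0.03637 − 0.01139 = 0.02498 mol
From the 1:2 ratio, n(Mg(OH)2) = 1/2 × 0.02498 = 0.01249 mol
mass of Mg(OH)2 = 0.01249 × 58.32 = 0.7283 g
% Mg(OH)2 = 0.7283 / 1.028 × 100 = 70.85 %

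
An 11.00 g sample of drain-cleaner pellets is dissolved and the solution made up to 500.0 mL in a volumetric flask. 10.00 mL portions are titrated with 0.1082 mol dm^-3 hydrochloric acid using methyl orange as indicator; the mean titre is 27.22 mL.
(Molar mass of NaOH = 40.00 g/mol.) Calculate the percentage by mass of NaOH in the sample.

NaOH + HCl → NaCl + H2O
n(HCl) per titration = 0.02722 × 0.1082 = 2.945 × 10^-3 mol
n(NaOH) in each aliquot = 2.945 × 10^-3 mol (1:1 ratio)
n(NaOH) in the whole flask = 2.945 × 10^-3 × 500.0/10.00 = 0.1473 mol
mass of NaOH = 0.1473 × 40.00 = 5.890 g
% NaOH = 5.890 / 11.00 × 100 = 53.55 %

53.55 %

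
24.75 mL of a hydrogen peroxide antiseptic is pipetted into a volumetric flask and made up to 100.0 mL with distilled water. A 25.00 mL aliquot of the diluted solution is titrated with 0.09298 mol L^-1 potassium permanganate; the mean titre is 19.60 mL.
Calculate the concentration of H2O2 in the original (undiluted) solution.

0.7363 mol/L

2 MnO4^- + 5 H2O2 + 6 H^+ → 2 Mn^2+ + 5 O2 + 8 H2O
n(KMnO4) = 0.01960 × 0.09298 = 1.822 × 10^-3 mol
From the 5:2 ratio, n(H2O2) in the aliquot = 5/2 × 1.822 × 10^-3 = 4.556 × 10^-3 mol
[H2O2]_dilute = 4.556 × 10^-3 / 0.02500 = 0.1822 mol/L
Dilution factor = 100.0 / 24.75 = 4.040
[H2O2]_stock = 0.1822 × 4.040 = 0.7363 mol/L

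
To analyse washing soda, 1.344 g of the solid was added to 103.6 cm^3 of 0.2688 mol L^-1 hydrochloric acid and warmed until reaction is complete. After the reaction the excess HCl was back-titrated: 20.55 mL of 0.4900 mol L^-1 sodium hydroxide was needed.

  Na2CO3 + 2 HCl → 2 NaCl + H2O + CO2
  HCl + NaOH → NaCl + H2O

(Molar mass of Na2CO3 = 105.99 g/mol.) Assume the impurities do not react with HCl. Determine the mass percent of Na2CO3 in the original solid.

n(HCl) added = 0.1036 × 0.2688 = 0.02785 mol
n(NaOH) used in back-titration = 0.02055 × 0.4900 = 0.01007 mol
n(HCl) left over = 0.01007 mol (1:1 ratio)
n(HCl) consumed by analyte = 0.02785 − 0.01007 = 0.01778 mol
From the 1:2 ratio, n(Na2CO3) = 1/2 × 0.01778 = 8.889 × 10^-3 mol
mass of Na2CO3 = 8.889 × 10^-3 × 105.99 = 0.9422 g
% Na2CO3 = 0.9422 / 1.344 × 100 = 70.10 %

70.10 %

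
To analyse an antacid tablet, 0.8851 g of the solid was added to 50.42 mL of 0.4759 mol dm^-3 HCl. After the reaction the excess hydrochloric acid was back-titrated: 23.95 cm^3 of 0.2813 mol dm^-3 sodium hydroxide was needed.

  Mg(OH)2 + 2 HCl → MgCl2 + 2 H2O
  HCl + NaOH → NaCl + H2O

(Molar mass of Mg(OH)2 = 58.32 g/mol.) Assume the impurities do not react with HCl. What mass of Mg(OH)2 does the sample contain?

0.5032 g

n(HCl) added = 0.05042 × 0.4759 = 0.02399 mol
n(NaOH) used in back-titration = 0.02395 × 0.2813 = 6.737 × 10^-3 mol
n(HCl) left over = 6.737 × 10^-3 mol (1:1 ratio)
n(HCl) consumed by analyte = 0.02399 − 6.737 × 10^-3 = 0.01726 mol
From the 1:2 ratio, n(Mg(OH)2) = 1/2 × 0.01726 = 8.629 × 10^-3 mol
mass of Mg(OH)2 = 8.629 × 10^-3 × 58.32 = 0.5032 g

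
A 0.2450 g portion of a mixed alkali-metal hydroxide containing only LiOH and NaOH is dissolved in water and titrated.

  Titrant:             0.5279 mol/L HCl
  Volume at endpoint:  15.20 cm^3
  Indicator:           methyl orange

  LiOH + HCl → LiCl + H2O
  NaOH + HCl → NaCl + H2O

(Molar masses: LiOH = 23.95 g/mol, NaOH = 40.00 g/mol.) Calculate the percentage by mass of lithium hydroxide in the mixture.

n(HCl) = 0.01520 × 0.5279 = 8.024 × 10^-3 mol
Let x = n(LiOH), y = n(NaOH).
Titrant: 1x + 1y = 8.024 × 10^-3;  mass: 23.95x + 40.00y = 0.2450
Solving, x = 4.733 × 10^-3 mol, y = 3.291 × 10^-3 mol
mass of LiOH = 4.733 × 10^-3 × 23.95 = 0.1134 g
% LiOH = 0.1134 / 0.2450 × 100 = 46.27 %

46.27 %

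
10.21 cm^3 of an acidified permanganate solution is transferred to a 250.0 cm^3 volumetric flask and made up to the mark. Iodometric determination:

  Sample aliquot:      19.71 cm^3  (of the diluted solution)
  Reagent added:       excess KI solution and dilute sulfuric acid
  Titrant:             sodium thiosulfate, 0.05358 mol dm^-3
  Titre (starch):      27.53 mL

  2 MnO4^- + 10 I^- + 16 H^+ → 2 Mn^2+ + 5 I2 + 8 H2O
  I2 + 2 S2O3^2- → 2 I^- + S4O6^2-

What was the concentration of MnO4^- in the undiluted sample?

n(S2O3^2-) = 0.02753 × 0.05358 = 1.475 × 10^-3 mol
n(I2) = n(S2O3^2-)/2 = 7.375 × 10^-4 mol
From the 2:5 ratio, n(MnO4^-) in the aliquot = 2/5 × 7.375 × 10^-4 = 2.950 × 10^-4 mol
[MnO4^-]_dilute = 2.950 × 10^-4 / 0.01971 = 0.01497 mol/L
[MnO4^-]_original = 0.01497 × 250.0/10.21 = 0.3665 mol/L

0.3665 mol/L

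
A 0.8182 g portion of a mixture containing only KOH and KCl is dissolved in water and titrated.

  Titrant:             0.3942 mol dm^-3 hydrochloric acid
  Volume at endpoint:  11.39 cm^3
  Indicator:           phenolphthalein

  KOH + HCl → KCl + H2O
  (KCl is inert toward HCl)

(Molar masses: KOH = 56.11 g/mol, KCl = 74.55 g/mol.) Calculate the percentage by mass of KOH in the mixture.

n(HCl) = 0.01139 × 0.3942 = 4.490 × 10^-3 mol
Let x = n(KOH), y = n(KCl).
Titrant: 1x = 4.490 × 10^-3;  mass: 56.11x + 74.55y = 0.8182
Solving, x = 4.490 × 10^-3 mol, y = 7.596 × 10^-3 mol
mass of KOH = 4.490 × 10^-3 × 56.11 = 0.2519 g
% KOH = 0.2519 / 0.8182 × 100 = 30.79 %

30.79 %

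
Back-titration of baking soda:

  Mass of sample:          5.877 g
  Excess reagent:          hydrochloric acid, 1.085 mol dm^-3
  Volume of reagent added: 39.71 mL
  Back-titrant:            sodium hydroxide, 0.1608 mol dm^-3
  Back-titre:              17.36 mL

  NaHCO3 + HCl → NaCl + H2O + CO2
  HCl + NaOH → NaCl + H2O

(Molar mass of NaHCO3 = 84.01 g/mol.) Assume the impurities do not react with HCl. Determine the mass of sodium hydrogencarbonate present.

n(HCl) added = 0.03971 × 1.085 = 0.04309 mol
n(NaOH) used in back-titration = 0.01736 × 0.1608 = 2.791 × 10^-3 mol
n(HCl) left over = 2.791 × 10^-3 mol (1:1 ratio)
n(HCl) consumed by analyte = 0.04309 − 2.791 × 10^-3 = 0.04029 mol
n(NaHCO3) = 0.04029 mol (1:1 ratio)
mass of NaHCO3 = 0.04029 × 84.01 = 3.385 g

3.385 g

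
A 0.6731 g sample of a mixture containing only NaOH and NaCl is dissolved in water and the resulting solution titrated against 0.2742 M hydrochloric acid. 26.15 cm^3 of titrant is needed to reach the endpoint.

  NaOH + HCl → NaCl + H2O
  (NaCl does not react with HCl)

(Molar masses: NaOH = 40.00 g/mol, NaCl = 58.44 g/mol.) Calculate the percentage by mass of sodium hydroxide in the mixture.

42.61 %

n(HCl) = 0.02615 × 0.2742 = 7.170 × 10^-3 mol
Let x = n(NaOH), y = n(NaCl).
Titrant: 1x = 7.170 × 10^-3;  mass: 40.00x + 58.44y = 0.6731
Solving, x = 7.170 × 10^-3 mol, y = 6.610 × 10^-3 mol
mass of NaOH = 7.170 × 10^-3 × 40.00 = 0.2868 g
% NaOH = 0.2868 / 0.6731 × 100 = 42.61 %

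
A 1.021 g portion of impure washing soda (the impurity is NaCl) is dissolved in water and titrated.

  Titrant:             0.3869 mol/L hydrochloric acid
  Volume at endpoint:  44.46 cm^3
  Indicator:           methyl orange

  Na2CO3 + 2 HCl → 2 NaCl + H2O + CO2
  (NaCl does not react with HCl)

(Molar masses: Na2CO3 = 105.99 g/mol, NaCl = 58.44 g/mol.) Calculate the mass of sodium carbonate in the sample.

n(HCl) = 0.04446 × 0.3869 = 0.01720 mol
Let x = n(Na2CO3), y = n(NaCl).
Titrant: 2x = 0.01720;  mass: 105.99x + 58.44y = 1.021
Solving, x = 8.601 × 10^-3 mol, y = 1.872 × 10^-3 mol
mass of Na2CO3 = 8.601 × 10^-3 × 105.99 = 0.9116 g

0.9116 g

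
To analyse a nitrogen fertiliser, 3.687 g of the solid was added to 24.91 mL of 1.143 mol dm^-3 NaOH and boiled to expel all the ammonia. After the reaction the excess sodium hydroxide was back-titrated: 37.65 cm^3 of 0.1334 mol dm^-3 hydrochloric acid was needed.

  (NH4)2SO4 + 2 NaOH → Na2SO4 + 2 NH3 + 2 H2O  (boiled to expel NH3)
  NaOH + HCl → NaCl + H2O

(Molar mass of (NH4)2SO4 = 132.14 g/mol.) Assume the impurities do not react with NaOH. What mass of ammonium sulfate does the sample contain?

n(NaOH) added = 0.02491 × 1.143 = 0.02847 mol
n(HCl) used in back-titration = 0.03765 × 0.1334 = 5.023 × 10^-3 mol
n(NaOH) left over = 5.023 × 10^-3 mol (1:1 ratio)
n(NaOH) consumed by analyte = 0.02847 − 5.023 × 10^-3 = 0.02345 mol
From the 1:2 ratio, n((NH4)2SO4) = 1/2 × 0.02345 = 0.01172 mol
mass of (NH4)2SO4 = 0.01172 × 132.14 = 1.549 g

1.549 g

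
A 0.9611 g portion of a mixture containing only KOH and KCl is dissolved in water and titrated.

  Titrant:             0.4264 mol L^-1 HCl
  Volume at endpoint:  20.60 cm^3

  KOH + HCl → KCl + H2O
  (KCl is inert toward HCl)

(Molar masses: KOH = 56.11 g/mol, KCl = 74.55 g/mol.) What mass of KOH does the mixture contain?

n(HCl) = 0.02060 × 0.4264 = 8.784 × 10^-3 mol
Let x = n(KOH), y = n(KCl).
Titrant: 1x = 8.784 × 10^-3;  mass: 56.11x + 74.55y = 0.9611
Solving, x = 8.784 × 10^-3 mol, y = 6.281 × 10^-3 mol
mass of KOH = 8.784 × 10^-3 × 56.11 = 0.4929 g

0.4929 g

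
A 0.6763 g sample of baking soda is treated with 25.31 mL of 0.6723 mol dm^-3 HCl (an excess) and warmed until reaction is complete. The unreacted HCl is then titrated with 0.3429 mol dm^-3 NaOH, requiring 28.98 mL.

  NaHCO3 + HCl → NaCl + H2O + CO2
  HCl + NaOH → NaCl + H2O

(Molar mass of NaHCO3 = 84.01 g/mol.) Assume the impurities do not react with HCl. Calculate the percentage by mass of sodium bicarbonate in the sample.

87.93 %

n(HCl) added = 0.02531 × 0.6723 = 0.01702 mol
n(NaOH) used in back-titration = 0.02898 × 0.3429 = 9.937 × 10^-3 mol
n(HCl) left over = 9.937 × 10^-3 mol (1:1 ratio)
n(HCl) consumed by analyte = 0.01702 − 9.937 × 10^-3 = 7.079 × 10^-3 mol
n(NaHCO3) = 7.079 × 10^-3 mol (1:1 ratio)
mass of NaHCO3 = 7.079 × 10^-3 × 84.01 = 0.5947 g
% NaHCO3 = 0.5947 / 0.6763 × 100 = 87.93 %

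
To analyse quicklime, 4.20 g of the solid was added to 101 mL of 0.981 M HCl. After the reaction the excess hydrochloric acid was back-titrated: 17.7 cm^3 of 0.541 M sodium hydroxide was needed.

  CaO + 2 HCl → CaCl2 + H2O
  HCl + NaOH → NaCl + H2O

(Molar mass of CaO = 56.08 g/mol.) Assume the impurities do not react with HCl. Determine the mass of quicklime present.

2.51 g

n(HCl) added = 0.101 × 0.981 = 0.0991 mol
n(NaOH) used in back-titration = 0.0177 × 0.541 = 9.58 × 10^-3 mol
n(HCl) left over = 9.58 × 10^-3 mol (1:1 ratio)
n(HCl) consumed by analyte = 0.0991 − 9.58 × 10^-3 = 0.0895 mol
From the 1:2 ratio, n(CaO) = 1/2 × 0.0895 = 0.0448 mol
mass of CaO = 0.0448 × 56.08 = 2.51 g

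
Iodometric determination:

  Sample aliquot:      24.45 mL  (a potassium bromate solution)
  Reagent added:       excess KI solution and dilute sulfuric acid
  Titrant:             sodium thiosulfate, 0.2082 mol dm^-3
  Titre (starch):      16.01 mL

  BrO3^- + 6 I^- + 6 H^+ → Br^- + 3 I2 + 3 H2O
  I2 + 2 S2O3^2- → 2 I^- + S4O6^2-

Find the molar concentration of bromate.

0.02272 mol/L

n(S2O3^2-) = 0.01601 × 0.2082 = 3.333 × 10^-3 mol
n(I2) = n(S2O3^2-)/2 = 1.667 × 10^-3 mol
From the 1:3 ratio, n(BrO3^-) in the aliquot = 1/3 × 1.667 × 10^-3 = 5.555 × 10^-4 mol
[BrO3^-] = 5.555 × 10^-4 / 0.02445 = 0.02272 mol/L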